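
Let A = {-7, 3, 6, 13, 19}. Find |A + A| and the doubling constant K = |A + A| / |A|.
K = |A + A| / |A| = 13/5

Enumerate A + A = {a + b : a, b ∈ A}. With |A| = 5, there are |A|^2 = 25 ordered sum pairs; collecting distinct values, A + A = {-14, -4, -1, 6, 9, 12, 16, 19, 22, 25, 26, 32, 38}, so |A + A| = 13. Thus K = 13/5. For comparison, the minimum possible |A + A| over all 5-element sets is 2·5 − 1 = 9 (so min K = 9/5), attained only by arithmetic progressions.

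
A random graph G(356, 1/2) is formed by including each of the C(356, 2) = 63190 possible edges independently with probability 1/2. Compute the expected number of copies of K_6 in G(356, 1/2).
E[# K_6] = C(356, 6) · (1/2)^C(6, 2) = 2710026901296 / 2^15 = 169376681331/2048 ≈ 82703457.681152

For each 6-subset S of vertices (there are C(356, 6) = 2710026901296 such S), let X_S = 1 if S induces a K_6 (all C(6, 2) = 15 edges present). Then P(X_S = 1) = (1/2)^15 = 1/32768. By linearity of expectation, E[# K_6] = C(356, 6) · (1/2)^15 = 2710026901296 / 32768 = 169376681331/2048 ≈ 82703457.681152.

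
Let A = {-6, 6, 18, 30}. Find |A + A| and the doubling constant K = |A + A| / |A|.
K = |A + A| / |A| = 7/4

Enumerate A + A = {a + b : a, b ∈ A}. With |A| = 4, there are |A|^2 = 16 ordered sum pairs; collecting distinct values, A + A = {-12, 0, 12, 24, 36, 48, 60}, so |A + A| = 7. Thus K = 7/4. Here |A + A| = 2|A| − 1 = 7, the minimum possible — so K = 7/4 is minimal, which holds iff A is an arithmetic progression.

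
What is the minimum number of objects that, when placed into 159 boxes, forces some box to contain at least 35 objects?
n = (35 − 1)·159 + 1 = 5407

By the generalised pigeonhole principle, to guarantee some box contains ≥ r objects we need more than (r − 1) · k objects total. Threshold: n = (r − 1) · k + 1. With r = 35 and k = 159: n = 34 · 159 + 1 = 5406 + 1 = 5407. For n = 5406 = 34 · 159, we can put exactly 34 objects in every box, avoiding 35 in any single one — so 5407 is tight.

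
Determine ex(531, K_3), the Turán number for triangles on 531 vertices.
ex(531, K_3) = ⌊531^2/4⌋ = 70490

Mantel (1907): a triangle-free graph on n vertices has at most ⌊n^2/4⌋ edges, with equality for the complete bipartite graph K_{⌊n/2⌋, ⌈n/2⌉}. For n = 531: ⌊531^2/4⌋ = ⌊281961/4⌋ = 70490. The extremal graph is K_{265, 266}, which has 265·266 = 70490 edges.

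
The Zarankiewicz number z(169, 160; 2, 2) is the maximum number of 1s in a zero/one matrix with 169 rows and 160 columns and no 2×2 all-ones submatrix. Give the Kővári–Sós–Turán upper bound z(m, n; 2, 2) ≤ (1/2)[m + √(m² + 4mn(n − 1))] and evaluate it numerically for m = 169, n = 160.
z(169, 160; 2, 2) ≤ (1/2)[169 + √(169² + 4·169·160·159)] = (1/2)[169 + √17226001] = 2159.7109

Kővári–Sós–Turán: let r_1, ..., r_169 be the row sums and z = Σ r_i the total number of 1s. Each pair of columns can share at most one row with both entries 1 (else a 2×2 all-ones block appears), so Σ_i C(r_i, 2) ≤ C(160, 2) = 12720. By convexity Σ_i C(r_i, 2) ≥ 169·C(z/169, 2) = z(z − 169)/(2·169), giving z² − 169z − 169·160·159 ≤ 0 and hence z ≤ (1/2)[169 + √(28561 + 4·4299360)] = (1/2)[169 + √17226001] ≈ (1/2)(169 + 4150.4218) = 2159.7109.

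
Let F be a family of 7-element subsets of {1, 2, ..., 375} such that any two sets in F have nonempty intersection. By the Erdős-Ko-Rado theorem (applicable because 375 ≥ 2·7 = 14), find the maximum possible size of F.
max |F| = C(374, 6) = 3650840648301

The Erdős-Ko-Rado theorem states: for n ≥ 2k, an intersecting family of k-subsets of an n-element set has size at most C(n − 1, k − 1), with equality for 'star' families {A ⊆ [n] : |A| = k, i ∈ A} (fix an element i). For n = 375, k = 7: C(374, 6) = 3650840648301.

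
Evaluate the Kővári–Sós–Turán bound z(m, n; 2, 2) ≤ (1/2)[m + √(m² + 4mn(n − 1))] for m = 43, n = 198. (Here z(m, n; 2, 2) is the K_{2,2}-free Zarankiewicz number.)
z(43, 198; 2, 2) ≤ (1/2)[43 + √(43² + 4·43·198·197)] = (1/2)[43 + √6710881] = 1316.7684

Kővári–Sós–Turán: let r_1, ..., r_43 be the row sums and z = Σ r_i the total number of 1s. Each pair of columns can share at most one row with both entries 1 (else a 2×2 all-ones block appears), so Σ_i C(r_i, 2) ≤ C(198, 2) = 19503. By convexity Σ_i C(r_i, 2) ≥ 43·C(z/43, 2) = z(z − 43)/(2·43), giving z² − 43z − 43·198·197 ≤ 0 and hence z ≤ (1/2)[43 + √(1849 + 4·1677258)] = (1/2)[43 + √6710881] ≈ (1/2)(43 + 2590.5368) = 1316.7684.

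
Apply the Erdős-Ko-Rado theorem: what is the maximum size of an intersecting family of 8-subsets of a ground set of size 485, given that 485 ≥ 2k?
max |F| = C(484, 7) = 1181840090201056

The Erdős-Ko-Rado theorem states: for n ≥ 2k, an intersecting family of k-subsets of an n-element set has size at most C(n − 1, k − 1), with equality for 'star' families {A ⊆ [n] : |A| = k, i ∈ A} (fix an element i). For n = 485, k = 8: C(484, 7) = 1181840090201056.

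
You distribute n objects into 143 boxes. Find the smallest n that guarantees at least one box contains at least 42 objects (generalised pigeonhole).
n = (42 − 1)·143 + 1 = 5864

By the generalised pigeonhole principle, to guarantee some box contains ≥ r objects we need more than (r − 1) · k objects total. Threshold: n = (r − 1) · k + 1. With r = 42 and k = 143: n = 41 · 143 + 1 = 5863 + 1 = 5864. For n = 5863 = 41 · 143, we can put exactly 41 objects in every box, avoiding 42 in any single one — so 5864 is tight.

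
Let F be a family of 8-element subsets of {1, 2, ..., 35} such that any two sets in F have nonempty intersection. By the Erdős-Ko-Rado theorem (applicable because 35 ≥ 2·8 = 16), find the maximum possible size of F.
max |F| = C(34, 7) = 5379616

Erdős-Ko-Rado (1961): when n ≥ 2k, max |F| = C(n−1, k−1). The bound is attained by the star {A : i ∈ A} for any fixed i ∈ [n]. Here C(35−1, 8−1) = C(34, 7) = 5379616.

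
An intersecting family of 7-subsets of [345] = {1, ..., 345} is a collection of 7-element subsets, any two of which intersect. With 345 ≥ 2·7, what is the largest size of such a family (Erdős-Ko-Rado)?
max |F| = C(344, 6) = 2202820789092

The Erdős-Ko-Rado theorem states: for n ≥ 2k, an intersecting family of k-subsets of an n-element set has size at most C(n − 1, k − 1), with equality for 'star' families {A ⊆ [n] : |A| = k, i ∈ A} (fix an element i). For n = 345, k = 7: C(344, 6) = 2202820789092.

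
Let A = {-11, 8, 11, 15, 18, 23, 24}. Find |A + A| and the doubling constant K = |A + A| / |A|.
K = |A + A| / |A| = 27/7

Enumerate A + A = {a + b : a, b ∈ A}. With |A| = 7, there are |A|^2 = 49 ordered sum pairs; collecting distinct values, A + A = {-22, -3, 0, 4, 7, 12, 13, 16, 19, 22, 23, 26, 29, 30, 31, 32, 33, 34, 35, 36, 38, 39, 41, 42, 46, 47, 48}, so |A + A| = 27. Thus K = 27/7. For comparison, the minimum possible |A + A| over all 7-element sets is 2·7 − 1 = 13 (so min K = 13/7), attained only by arithmetic progressions.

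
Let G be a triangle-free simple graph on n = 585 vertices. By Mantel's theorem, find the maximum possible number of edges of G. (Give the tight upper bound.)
ex(585, K_3) = ⌊585^2/4⌋ = 85556

Mantel (1907): a triangle-free graph on n vertices has at most ⌊n^2/4⌋ edges, with equality for the complete bipartite graph K_{⌊n/2⌋, ⌈n/2⌉}. For n = 585: ⌊585^2/4⌋ = ⌊342225/4⌋ = 85556. The extremal graph is K_{292, 293}, which has 292·293 = 85556 edges.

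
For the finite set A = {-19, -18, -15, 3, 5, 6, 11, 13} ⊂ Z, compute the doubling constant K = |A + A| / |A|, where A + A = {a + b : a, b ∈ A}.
K = |A + A| / |A| = 33/8

Enumerate A + A = {a + b : a, b ∈ A}. With |A| = 8, there are |A|^2 = 64 ordered sum pairs; collecting distinct values, A + A = {-38, -37, -36, -34, -33, -30, -16, -15, -14, -13, -12, -10, -9, -8, -7, -6, -5, -4, -2, 6, 8, 9, 10, 11, 12, 14, 16, 17, 18, 19, 22, 24, 26}, so |A + A| = 33. Thus K = 33/8. For comparison, the minimum possible |A + A| over all 8-element sets is 2·8 − 1 = 15 (so min K = 15/8), attained only by arithmetic progressions.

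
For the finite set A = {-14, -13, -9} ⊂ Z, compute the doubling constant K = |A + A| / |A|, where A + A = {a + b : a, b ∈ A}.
K = |A + A| / |A| = 6/3 = 2

Enumerate A + A = {a + b : a, b ∈ A}. With |A| = 3, there are |A|^2 = 9 ordered sum pairs; collecting distinct values, A + A = {-28, -27, -26, -23, -22, -18}, so |A + A| = 6. Thus K = 6/3 = 2. For comparison, the minimum possible |A + A| over all 3-element sets is 2·3 − 1 = 5 (so min K = 5/3), attained only by arithmetic progressions.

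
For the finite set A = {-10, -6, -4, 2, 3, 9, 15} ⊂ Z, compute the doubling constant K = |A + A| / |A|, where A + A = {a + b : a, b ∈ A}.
K = |A + A| / |A| = 22/7

Enumerate A + A = {a + b : a, b ∈ A}. With |A| = 7, there are |A|^2 = 49 ordered sum pairs; collecting distinct values, A + A = {-20, -16, -14, -12, -10, -8, -7, -4, -3, -2, -1, 3, 4, 5, 6, 9, 11, 12, 17, 18, 24, 30}, so |A + A| = 22. Thus K = 22/7. For comparison, the minimum possible |A + A| over all 7-element sets is 2·7 − 1 = 13 (so min K = 13/7), attained only by arithmetic progressions.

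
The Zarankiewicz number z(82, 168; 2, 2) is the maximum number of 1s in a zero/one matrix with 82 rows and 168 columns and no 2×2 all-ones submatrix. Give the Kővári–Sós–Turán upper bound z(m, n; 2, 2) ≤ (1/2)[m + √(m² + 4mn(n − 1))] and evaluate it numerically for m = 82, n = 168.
z(82, 168; 2, 2) ≤ (1/2)[82 + √(82² + 4·82·168·167)] = (1/2)[82 + √9209092] = 1558.3243

Kővári–Sós–Turán: let r_1, ..., r_82 be the row sums and z = Σ r_i the total number of 1s. Each pair of columns can share at most one row with both entries 1 (else a 2×2 all-ones block appears), so Σ_i C(r_i, 2) ≤ C(168, 2) = 14028. By convexity Σ_i C(r_i, 2) ≥ 82·C(z/82, 2) = z(z − 82)/(2·82), giving z² − 82z − 82·168·167 ≤ 0 and hence z ≤ (1/2)[82 + √(6724 + 4·2300592)] = (1/2)[82 + √9209092] ≈ (1/2)(82 + 3034.6486) = 1558.3243.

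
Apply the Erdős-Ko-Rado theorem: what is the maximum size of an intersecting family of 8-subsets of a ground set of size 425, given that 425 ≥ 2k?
max |F| = C(424, 7) = 465060901847784

The Erdős-Ko-Rado theorem states: for n ≥ 2k, an intersecting family of k-subsets of an n-element set has size at most C(n − 1, k − 1), with equality for 'star' families {A ⊆ [n] : |A| = k, i ∈ A} (fix an element i). For n = 425, k = 8: C(424, 7) = 465060901847784.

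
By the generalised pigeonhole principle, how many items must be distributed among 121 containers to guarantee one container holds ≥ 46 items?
n = (46 − 1)·121 + 1 = 5446

By the generalised pigeonhole principle, to guarantee some box contains ≥ r objects we need more than (r − 1) · k objects total. Threshold: n = (r − 1) · k + 1. With r = 46 and k = 121: n = 45 · 121 + 1 = 5445 + 1 = 5446. For n = 5445 = 45 · 121, we can put exactly 45 objects in every box, avoiding 46 in any single one — so 5446 is tight.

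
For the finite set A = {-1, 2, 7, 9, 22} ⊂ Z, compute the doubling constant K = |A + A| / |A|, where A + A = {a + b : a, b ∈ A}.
K = |A + A| / |A| = 15/5 = 3

Enumerate A + A = {a + b : a, b ∈ A}. With |A| = 5, there are |A|^2 = 25 ordered sum pairs; collecting distinct values, A + A = {-2, 1, 4, 6, 8, 9, 11, 14, 16, 18, 21, 24, 29, 31, 44}, so |A + A| = 15. Thus K = 15/5 = 3. For comparison, the minimum possible |A + A| over all 5-element sets is 2·5 − 1 = 9 (so min K = 9/5), attained only by arithmetic progressions.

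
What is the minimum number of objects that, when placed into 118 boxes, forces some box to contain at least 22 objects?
n = (22 − 1)·118 + 1 = 2479

By the generalised pigeonhole principle, to guarantee some box contains ≥ r objects we need more than (r − 1) · k objects total. Threshold: n = (r − 1) · k + 1. With r = 22 and k = 118: n = 21 · 118 + 1 = 2478 + 1 = 2479. For n = 2478 = 21 · 118, we can put exactly 21 objects in every box, avoiding 22 in any single one — so 2479 is tight.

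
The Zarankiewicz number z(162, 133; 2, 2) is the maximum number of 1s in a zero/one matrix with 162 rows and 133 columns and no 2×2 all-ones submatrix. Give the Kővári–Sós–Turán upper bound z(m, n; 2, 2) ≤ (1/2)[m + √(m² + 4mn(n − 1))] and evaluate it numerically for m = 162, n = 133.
z(162, 133; 2, 2) ≤ (1/2)[162 + √(162² + 4·162·133·132)] = (1/2)[162 + √11402532] = 1769.3818

Kővári–Sós–Turán: let r_1, ..., r_162 be the row sums and z = Σ r_i the total number of 1s. Each pair of columns can share at most one row with both entries 1 (else a 2×2 all-ones block appears), so Σ_i C(r_i, 2) ≤ C(133, 2) = 8778. By convexity Σ_i C(r_i, 2) ≥ 162·C(z/162, 2) = z(z − 162)/(2·162), giving z² − 162z − 162·133·132 ≤ 0 and hence z ≤ (1/2)[162 + √(26244 + 4·2844072)] = (1/2)[162 + √11402532] ≈ (1/2)(162 + 3376.7635) = 1769.3818.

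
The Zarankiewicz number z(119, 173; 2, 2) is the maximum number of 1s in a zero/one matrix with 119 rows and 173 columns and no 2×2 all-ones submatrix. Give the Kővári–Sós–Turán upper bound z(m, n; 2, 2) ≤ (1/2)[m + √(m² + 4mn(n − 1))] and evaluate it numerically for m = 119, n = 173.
z(119, 173; 2, 2) ≤ (1/2)[119 + √(119² + 4·119·173·172)] = (1/2)[119 + √14178017] = 1942.1854

Kővári–Sós–Turán: let r_1, ..., r_119 be the row sums and z = Σ r_i the total number of 1s. Each pair of columns can share at most one row with both entries 1 (else a 2×2 all-ones block appears), so Σ_i C(r_i, 2) ≤ C(173, 2) = 14878. By convexity Σ_i C(r_i, 2) ≥ 119·C(z/119, 2) = z(z − 119)/(2·119), giving z² − 119z − 119·173·172 ≤ 0 and hence z ≤ (1/2)[119 + √(14161 + 4·3540964)] = (1/2)[119 + √14178017] ≈ (1/2)(119 + 3765.3708) = 1942.1854.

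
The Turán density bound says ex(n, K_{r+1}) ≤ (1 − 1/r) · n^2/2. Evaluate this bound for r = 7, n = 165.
Turán density bound = (6/7) · 165^2/2 = 81675/7 ≈ 11667.8571

Turán's theorem: ex(n, K_{r+1}) is achieved by the complete r-partite Turán graph T(n, r) with parts as balanced as possible, and is at most (1 − 1/r) · n^2/2. For r = 7, n = 165: the density bound is (6/7) · 27225/2 = 81675/7 ≈ 11667.8571. The integer-valued extremum is e(T(165, 7)) = 11667, which is strictly less than the density bound 81675/7 since 7 ∤ 165 (the parts of T(165, 7) cannot all be equal).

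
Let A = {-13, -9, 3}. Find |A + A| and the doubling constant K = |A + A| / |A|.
K = |A + A| / |A| = 6/3 = 2

Enumerate A + A = {a + b : a, b ∈ A}. With |A| = 3, there are |A|^2 = 9 ordered sum pairs; collecting distinct values, A + A = {-26, -22, -18, -10, -6, 6}, so |A + A| = 6. Thus K = 6/3 = 2. For comparison, the minimum possible |A + A| over all 3-element sets is 2·3 − 1 = 5 (so min K = 5/3), attained only by arithmetic progressions.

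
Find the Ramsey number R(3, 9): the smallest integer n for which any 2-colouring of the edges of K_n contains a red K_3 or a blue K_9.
R(3, 9) = 36

Lower bound: an explicit 2-colouring of K_{35} (typically a Paley-type or other structured construction) avoids a red K_3 and a blue K_9, showing R(3, 9) > 35.
Upper bound: the simple Erdős–Szekeres recurrence only gives R(3, 9) ≤ 37; the tight bound R(3, 9) ≤ 36 requires a sharper case analysis (or computer search) of 2-colourings of K_{36}.
Hence R(3, 9) = 36.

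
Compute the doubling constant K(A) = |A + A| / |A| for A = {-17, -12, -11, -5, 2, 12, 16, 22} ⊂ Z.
K = |A + A| / |A| = 30/8 = 15/4

Enumerate A + A = {a + b : a, b ∈ A}. With |A| = 8, there are |A|^2 = 64 ordered sum pairs; collecting distinct values, A + A = {-34, -29, -28, -24, -23, -22, -17, -16, -15, -10, -9, -5, -3, -1, 0, 1, 4, 5, 7, 10, 11, 14, 17, 18, 24, 28, 32, 34, 38, 44}, so |A + A| = 30. Thus K = 30/8 = 15/4. For comparison, the minimum possible |A + A| over all 8-element sets is 2·8 − 1 = 15 (so min K = 15/8), attained only by arithmetic progressions.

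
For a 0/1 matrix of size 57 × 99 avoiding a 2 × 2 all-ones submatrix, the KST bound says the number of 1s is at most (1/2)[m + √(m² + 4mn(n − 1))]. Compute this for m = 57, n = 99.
z(57, 99; 2, 2) ≤ (1/2)[57 + √(57² + 4·57·99·98)] = (1/2)[57 + √2215305] = 772.695

Kővári–Sós–Turán: let r_1, ..., r_57 be the row sums and z = Σ r_i the total number of 1s. Each pair of columns can share at most one row with both entries 1 (else a 2×2 all-ones block appears), so Σ_i C(r_i, 2) ≤ C(99, 2) = 4851. By convexity Σ_i C(r_i, 2) ≥ 57·C(z/57, 2) = z(z − 57)/(2·57), giving z² − 57z − 57·99·98 ≤ 0 and hence z ≤ (1/2)[57 + √(3249 + 4·553014)] = (1/2)[57 + √2215305] ≈ (1/2)(57 + 1488.3901) = 772.695.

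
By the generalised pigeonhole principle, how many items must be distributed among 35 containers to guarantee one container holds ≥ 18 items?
n = (18 − 1)·35 + 1 = 596

By the generalised pigeonhole principle, to guarantee some box contains ≥ r objects we need more than (r − 1) · k objects total. Threshold: n = (r − 1) · k + 1. With r = 18 and k = 35: n = 17 · 35 + 1 = 595 + 1 = 596. For n = 595 = 17 · 35, we can put exactly 17 objects in every box, avoiding 18 in any single one — so 596 is tight.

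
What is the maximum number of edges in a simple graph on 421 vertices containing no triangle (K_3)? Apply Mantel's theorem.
ex(421, K_3) = ⌊421^2/4⌋ = 44310

Mantel (1907): a triangle-free graph on n vertices has at most ⌊n^2/4⌋ edges, with equality for the complete bipartite graph K_{⌊n/2⌋, ⌈n/2⌉}. For n = 421: ⌊421^2/4⌋ = ⌊177241/4⌋ = 44310. The extremal graph is K_{210, 211}, which has 210·211 = 44310 edges.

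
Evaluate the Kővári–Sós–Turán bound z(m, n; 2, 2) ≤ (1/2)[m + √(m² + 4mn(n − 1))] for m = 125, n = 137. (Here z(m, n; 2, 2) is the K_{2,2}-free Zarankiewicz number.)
z(125, 137; 2, 2) ≤ (1/2)[125 + √(125² + 4·125·137·136)] = (1/2)[125 + √9331625] = 1589.8854

Kővári–Sós–Turán: let r_1, ..., r_125 be the row sums and z = Σ r_i the total number of 1s. Each pair of columns can share at most one row with both entries 1 (else a 2×2 all-ones block appears), so Σ_i C(r_i, 2) ≤ C(137, 2) = 9316. By convexity Σ_i C(r_i, 2) ≥ 125·C(z/125, 2) = z(z − 125)/(2·125), giving z² − 125z − 125·137·136 ≤ 0 and hence z ≤ (1/2)[125 + √(15625 + 4·2329000)] = (1/2)[125 + √9331625] ≈ (1/2)(125 + 3054.7709) = 1589.8854.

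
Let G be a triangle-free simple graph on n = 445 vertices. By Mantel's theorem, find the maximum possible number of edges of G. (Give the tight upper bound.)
ex(445, K_3) = ⌊445^2/4⌋ = 49506

Mantel (1907): a triangle-free graph on n vertices has at most ⌊n^2/4⌋ edges, with equality for the complete bipartite graph K_{⌊n/2⌋, ⌈n/2⌉}. For n = 445: ⌊445^2/4⌋ = ⌊198025/4⌋ = 49506. The extremal graph is K_{222, 223}, which has 222·223 = 49506 edges.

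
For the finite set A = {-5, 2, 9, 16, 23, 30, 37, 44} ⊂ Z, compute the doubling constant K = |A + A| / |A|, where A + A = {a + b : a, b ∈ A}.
K = |A + A| / |A| = 15/8

Enumerate A + A = {a + b : a, b ∈ A}. With |A| = 8, there are |A|^2 = 64 ordered sum pairs; collecting distinct values, A + A = {-10, -3, 4, 11, 18, 25, 32, 39, 46, 53, 60, 67, 74, 81, 88}, so |A + A| = 15. Thus K = 15/8. Here |A + A| = 2|A| − 1 = 15, the minimum possible — so K = 15/8 is minimal, which holds iff A is an arithmetic progression.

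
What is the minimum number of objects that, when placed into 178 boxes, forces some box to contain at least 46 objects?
n = (46 − 1)·178 + 1 = 8011

By the generalised pigeonhole principle, to guarantee some box contains ≥ r objects we need more than (r − 1) · k objects total. Threshold: n = (r − 1) · k + 1. With r = 46 and k = 178: n = 45 · 178 + 1 = 8010 + 1 = 8011. For n = 8010 = 45 · 178, we can put exactly 45 objects in every box, avoiding 46 in any single one — so 8011 is tight.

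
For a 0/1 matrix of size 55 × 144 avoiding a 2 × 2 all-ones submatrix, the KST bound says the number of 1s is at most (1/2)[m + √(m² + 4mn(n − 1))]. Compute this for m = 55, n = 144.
z(55, 144; 2, 2) ≤ (1/2)[55 + √(55² + 4·55·144·143)] = (1/2)[55 + √4533265] = 1092.0733

Kővári–Sós–Turán: let r_1, ..., r_55 be the row sums and z = Σ r_i the total number of 1s. Each pair of columns can share at most one row with both entries 1 (else a 2×2 all-ones block appears), so Σ_i C(r_i, 2) ≤ C(144, 2) = 10296. By convexity Σ_i C(r_i, 2) ≥ 55·C(z/55, 2) = z(z − 55)/(2·55), giving z² − 55z − 55·144·143 ≤ 0 and hence z ≤ (1/2)[55 + √(3025 + 4·1132560)] = (1/2)[55 + √4533265] ≈ (1/2)(55 + 2129.1465) = 1092.0733.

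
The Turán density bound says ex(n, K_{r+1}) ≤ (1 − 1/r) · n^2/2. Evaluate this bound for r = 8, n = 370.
Turán density bound = (7/8) · 370^2/2 = 239575/4 ≈ 59893.75

Turán's theorem: ex(n, K_{r+1}) is achieved by the complete r-partite Turán graph T(n, r) with parts as balanced as possible, and is at most (1 − 1/r) · n^2/2. For r = 8, n = 370: the density bound is (7/8) · 136900/2 = 239575/4 ≈ 59893.75. The integer-valued extremum is e(T(370, 8)) = 59893, which is strictly less than the density bound 239575/4 since 8 ∤ 370 (the parts of T(370, 8) cannot all be equal).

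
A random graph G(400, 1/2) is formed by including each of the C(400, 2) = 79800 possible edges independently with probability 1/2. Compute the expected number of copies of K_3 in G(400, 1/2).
E[# K_3] = C(400, 3) · (1/2)^C(3, 2) = 10586800 / 2^3 = 1323350

For each 3-subset S of vertices (there are C(400, 3) = 10586800 such S), let X_S = 1 if S induces a K_3 (all C(3, 2) = 3 edges present). Then P(X_S = 1) = (1/2)^3 = 1/8. By linearity of expectation, E[# K_3] = C(400, 3) · (1/2)^3 = 10586800 / 8 = 1323350.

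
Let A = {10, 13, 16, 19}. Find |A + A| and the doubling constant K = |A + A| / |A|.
K = |A + A| / |A| = 7/4

Enumerate A + A = {a + b : a, b ∈ A}. With |A| = 4, there are |A|^2 = 16 ordered sum pairs; collecting distinct values, A + A = {20, 23, 26, 29, 32, 35, 38}, so |A + A| = 7. Thus K = 7/4. Here |A + A| = 2|A| − 1 = 7, the minimum possible — so K = 7/4 is minimal, which holds iff A is an arithmetic progression.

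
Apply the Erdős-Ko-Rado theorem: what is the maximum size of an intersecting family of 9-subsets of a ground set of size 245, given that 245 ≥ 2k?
max |F| = C(244, 8) = 277486865264862

The Erdős-Ko-Rado theorem states: for n ≥ 2k, an intersecting family of k-subsets of an n-element set has size at most C(n − 1, k − 1), with equality for 'star' families {A ⊆ [n] : |A| = k, i ∈ A} (fix an element i). For n = 245, k = 9: C(244, 8) = 277486865264862.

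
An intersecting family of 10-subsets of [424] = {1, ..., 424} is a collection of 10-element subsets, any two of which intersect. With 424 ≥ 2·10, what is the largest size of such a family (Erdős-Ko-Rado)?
max |F| = C(423, 9) = 1096702816352712140

Erdős-Ko-Rado (1961): when n ≥ 2k, max |F| = C(n−1, k−1). The bound is attained by the star {A : i ∈ A} for any fixed i ∈ [n]. Here C(424−1, 10−1) = C(423, 9) = 1096702816352712140.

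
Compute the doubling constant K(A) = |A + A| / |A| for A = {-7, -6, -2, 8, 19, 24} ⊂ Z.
K = |A + A| / |A| = 20/6 = 10/3

Enumerate A + A = {a + b : a, b ∈ A}. With |A| = 6, there are |A|^2 = 36 ordered sum pairs; collecting distinct values, A + A = {-14, -13, -12, -9, -8, -4, 1, 2, 6, 12, 13, 16, 17, 18, 22, 27, 32, 38, 43, 48}, so |A + A| = 20. Thus K = 20/6 = 10/3. For comparison, the minimum possible |A + A| over all 6-element sets is 2·6 − 1 = 11 (so min K = 11/6), attained only by arithmetic progressions.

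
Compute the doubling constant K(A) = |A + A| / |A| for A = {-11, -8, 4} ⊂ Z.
K = |A + A| / |A| = 6/3 = 2

Enumerate A + A = {a + b : a, b ∈ A}. With |A| = 3, there are |A|^2 = 9 ordered sum pairs; collecting distinct values, A + A = {-22, -19, -16, -7, -4, 8}, so |A + A| = 6. Thus K = 6/3 = 2. For comparison, the minimum possible |A + A| over all 3-element sets is 2·3 − 1 = 5 (so min K = 5/3), attained only by arithmetic progressions.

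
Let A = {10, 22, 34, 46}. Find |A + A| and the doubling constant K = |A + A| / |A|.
K = |A + A| / |A| = 7/4

Enumerate A + A = {a + b : a, b ∈ A}. With |A| = 4, there are |A|^2 = 16 ordered sum pairs; collecting distinct values, A + A = {20, 32, 44, 56, 68, 80, 92}, so |A + A| = 7. Thus K = 7/4. Here |A + A| = 2|A| − 1 = 7, the minimum possible — so K = 7/4 is minimal, which holds iff A is an arithmetic progression.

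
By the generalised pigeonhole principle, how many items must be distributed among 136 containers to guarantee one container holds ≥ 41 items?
n = (41 − 1)·136 + 1 = 5441

By the generalised pigeonhole principle, to guarantee some box contains ≥ r objects we need more than (r − 1) · k objects total. Threshold: n = (r − 1) · k + 1. With r = 41 and k = 136: n = 40 · 136 + 1 = 5440 + 1 = 5441. For n = 5440 = 40 · 136, we can put exactly 40 objects in every box, avoiding 41 in any single one — so 5441 is tight.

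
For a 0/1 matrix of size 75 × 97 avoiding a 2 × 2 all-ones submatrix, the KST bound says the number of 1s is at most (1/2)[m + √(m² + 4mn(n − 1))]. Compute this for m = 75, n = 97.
z(75, 97; 2, 2) ≤ (1/2)[75 + √(75² + 4·75·97·96)] = (1/2)[75 + √2799225] = 874.0442

Kővári–Sós–Turán: let r_1, ..., r_75 be the row sums and z = Σ r_i the total number of 1s. Each pair of columns can share at most one row with both entries 1 (else a 2×2 all-ones block appears), so Σ_i C(r_i, 2) ≤ C(97, 2) = 4656. By convexity Σ_i C(r_i, 2) ≥ 75·C(z/75, 2) = z(z − 75)/(2·75), giving z² − 75z − 75·97·96 ≤ 0 and hence z ≤ (1/2)[75 + √(5625 + 4·698400)] = (1/2)[75 + √2799225] ≈ (1/2)(75 + 1673.0885) = 874.0442.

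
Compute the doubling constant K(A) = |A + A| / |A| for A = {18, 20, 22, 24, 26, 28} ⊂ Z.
K = |A + A| / |A| = 11/6

Enumerate A + A = {a + b : a, b ∈ A}. With |A| = 6, there are |A|^2 = 36 ordered sum pairs; collecting distinct values, A + A = {36, 38, 40, 42, 44, 46, 48, 50, 52, 54, 56}, so |A + A| = 11. Thus K = 11/6. Here |A + A| = 2|A| − 1 = 11, the minimum possible — so K = 11/6 is minimal, which holds iff A is an arithmetic progression.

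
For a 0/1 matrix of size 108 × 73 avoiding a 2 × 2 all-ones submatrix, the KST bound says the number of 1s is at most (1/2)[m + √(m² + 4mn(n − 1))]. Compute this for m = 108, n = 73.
z(108, 73; 2, 2) ≤ (1/2)[108 + √(108² + 4·108·73·72)] = (1/2)[108 + √2282256] = 809.3569

Kővári–Sós–Turán: let r_1, ..., r_108 be the row sums and z = Σ r_i the total number of 1s. Each pair of columns can share at most one row with both entries 1 (else a 2×2 all-ones block appears), so Σ_i C(r_i, 2) ≤ C(73, 2) = 2628. By convexity Σ_i C(r_i, 2) ≥ 108·C(z/108, 2) = z(z − 108)/(2·108), giving z² − 108z − 108·73·72 ≤ 0 and hence z ≤ (1/2)[108 + √(11664 + 4·567648)] = (1/2)[108 + √2282256] ≈ (1/2)(108 + 1510.7137) = 809.3569.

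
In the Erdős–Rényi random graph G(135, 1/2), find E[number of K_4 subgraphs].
E[# K_4] = C(135, 4) · (1/2)^C(4, 2) = 13232835 / 2^6 = 206763.046875

For each 4-subset S of vertices (there are C(135, 4) = 13232835 such S), let X_S = 1 if S induces a K_4 (all C(4, 2) = 6 edges present). Then P(X_S = 1) = (1/2)^6 = 1/64. By linearity of expectation, E[# K_4] = C(135, 4) · (1/2)^6 = 13232835 / 64 = 206763.046875.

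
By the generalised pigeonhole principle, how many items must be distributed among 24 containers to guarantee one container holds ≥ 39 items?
n = (39 − 1)·24 + 1 = 913

By the generalised pigeonhole principle, to guarantee some box contains ≥ r objects we need more than (r − 1) · k objects total. Threshold: n = (r − 1) · k + 1. With r = 39 and k = 24: n = 38 · 24 + 1 = 912 + 1 = 913. For n = 912 = 38 · 24, we can put exactly 38 objects in every box, avoiding 39 in any single one — so 913 is tight.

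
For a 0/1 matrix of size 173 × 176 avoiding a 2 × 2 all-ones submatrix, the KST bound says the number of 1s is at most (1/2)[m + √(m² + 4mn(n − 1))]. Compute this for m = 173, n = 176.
z(173, 176; 2, 2) ≤ (1/2)[173 + √(173² + 4·173·176·175)] = (1/2)[173 + √21343529] = 2396.4529

Kővári–Sós–Turán: let r_1, ..., r_173 be the row sums and z = Σ r_i the total number of 1s. Each pair of columns can share at most one row with both entries 1 (else a 2×2 all-ones block appears), so Σ_i C(r_i, 2) ≤ C(176, 2) = 15400. By convexity Σ_i C(r_i, 2) ≥ 173·C(z/173, 2) = z(z − 173)/(2·173), giving z² − 173z − 173·176·175 ≤ 0 and hence z ≤ (1/2)[173 + √(29929 + 4·5328400)] = (1/2)[173 + √21343529] ≈ (1/2)(173 + 4619.9057) = 2396.4529.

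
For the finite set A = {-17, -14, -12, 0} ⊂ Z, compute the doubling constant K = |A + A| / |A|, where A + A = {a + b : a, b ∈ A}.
K = |A + A| / |A| = 10/4 = 5/2

Enumerate A + A = {a + b : a, b ∈ A}. With |A| = 4, there are |A|^2 = 16 ordered sum pairs; collecting distinct values, A + A = {-34, -31, -29, -28, -26, -24, -17, -14, -12, 0}, so |A + A| = 10. Thus K = 10/4 = 5/2. For comparison, the minimum possible |A + A| over all 4-element sets is 2·4 − 1 = 7 (so min K = 7/4), attained only by arithmetic progressions.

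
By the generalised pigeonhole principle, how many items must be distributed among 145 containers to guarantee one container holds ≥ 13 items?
n = (13 − 1)·145 + 1 = 1741

By the generalised pigeonhole principle, to guarantee some box contains ≥ r objects we need more than (r − 1) · k objects total. Threshold: n = (r − 1) · k + 1. With r = 13 and k = 145: n = 12 · 145 + 1 = 1740 + 1 = 1741. For n = 1740 = 12 · 145, we can put exactly 12 objects in every box, avoiding 13 in any single one — so 1741 is tight.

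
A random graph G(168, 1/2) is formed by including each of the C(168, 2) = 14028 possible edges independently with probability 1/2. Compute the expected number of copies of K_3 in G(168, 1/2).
E[# K_3] = C(168, 3) · (1/2)^C(3, 2) = 776216 / 2^3 = 97027

For each 3-subset S of vertices (there are C(168, 3) = 776216 such S), let X_S = 1 if S induces a K_3 (all C(3, 2) = 3 edges present). Then P(X_S = 1) = (1/2)^3 = 1/8. By linearity of expectation, E[# K_3] = C(168, 3) · (1/2)^3 = 776216 / 8 = 97027.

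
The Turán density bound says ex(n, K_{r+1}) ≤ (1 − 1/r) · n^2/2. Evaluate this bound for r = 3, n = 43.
Turán density bound = (2/3) · 43^2/2 = 1849/3 ≈ 616.3333

Turán's theorem: ex(n, K_{r+1}) is achieved by the complete r-partite Turán graph T(n, r) with parts as balanced as possible, and is at most (1 − 1/r) · n^2/2. For r = 3, n = 43: the density bound is (2/3) · 1849/2 = 1849/3 ≈ 616.3333. The integer-valued extremum is e(T(43, 3)) = 616, which is strictly less than the density bound 1849/3 since 3 ∤ 43 (the parts of T(43, 3) cannot all be equal).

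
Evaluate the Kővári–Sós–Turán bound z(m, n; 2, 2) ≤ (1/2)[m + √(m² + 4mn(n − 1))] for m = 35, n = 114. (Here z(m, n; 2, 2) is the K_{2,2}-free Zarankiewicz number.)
z(35, 114; 2, 2) ≤ (1/2)[35 + √(35² + 4·35·114·113)] = (1/2)[35 + √1804705] = 689.1965

Kővári–Sós–Turán: let r_1, ..., r_35 be the row sums and z = Σ r_i the total number of 1s. Each pair of columns can share at most one row with both entries 1 (else a 2×2 all-ones block appears), so Σ_i C(r_i, 2) ≤ C(114, 2) = 6441. By convexity Σ_i C(r_i, 2) ≥ 35·C(z/35, 2) = z(z − 35)/(2·35), giving z² − 35z − 35·114·113 ≤ 0 and hence z ≤ (1/2)[35 + √(1225 + 4·450870)] = (1/2)[35 + √1804705] ≈ (1/2)(35 + 1343.3931) = 689.1965.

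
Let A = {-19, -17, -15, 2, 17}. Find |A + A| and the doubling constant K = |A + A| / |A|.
K = |A + A| / |A| = 14/5

Enumerate A + A = {a + b : a, b ∈ A}. With |A| = 5, there are |A|^2 = 25 ordered sum pairs; collecting distinct values, A + A = {-38, -36, -34, -32, -30, -17, -15, -13, -2, 0, 2, 4, 19, 34}, so |A + A| = 14. Thus K = 14/5. For comparison, the minimum possible |A + A| over all 5-element sets is 2·5 − 1 = 9 (so min K = 9/5), attained only by arithmetic progressions.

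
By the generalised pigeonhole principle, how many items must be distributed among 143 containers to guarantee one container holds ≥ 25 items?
n = (25 − 1)·143 + 1 = 3433

By the generalised pigeonhole principle, to guarantee some box contains ≥ r objects we need more than (r − 1) · k objects total. Threshold: n = (r − 1) · k + 1. With r = 25 and k = 143: n = 24 · 143 + 1 = 3432 + 1 = 3433. For n = 3432 = 24 · 143, we can put exactly 24 objects in every box, avoiding 25 in any single one — so 3433 is tight.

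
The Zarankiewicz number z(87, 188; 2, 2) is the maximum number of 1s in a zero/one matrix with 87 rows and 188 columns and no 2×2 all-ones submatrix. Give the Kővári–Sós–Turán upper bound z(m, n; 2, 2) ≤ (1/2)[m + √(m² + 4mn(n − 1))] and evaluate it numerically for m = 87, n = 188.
z(87, 188; 2, 2) ≤ (1/2)[87 + √(87² + 4·87·188·187)] = (1/2)[87 + √12241857] = 1792.9183

Kővári–Sós–Turán: let r_1, ..., r_87 be the row sums and z = Σ r_i the total number of 1s. Each pair of columns can share at most one row with both entries 1 (else a 2×2 all-ones block appears), so Σ_i C(r_i, 2) ≤ C(188, 2) = 17578. By convexity Σ_i C(r_i, 2) ≥ 87·C(z/87, 2) = z(z − 87)/(2·87), giving z² − 87z − 87·188·187 ≤ 0 and hence z ≤ (1/2)[87 + √(7569 + 4·3058572)] = (1/2)[87 + √12241857] ≈ (1/2)(87 + 3498.8365) = 1792.9183.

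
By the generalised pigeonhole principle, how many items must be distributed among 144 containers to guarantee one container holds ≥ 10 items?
n = (10 − 1)·144 + 1 = 1297

By the generalised pigeonhole principle, to guarantee some box contains ≥ r objects we need more than (r − 1) · k objects total. Threshold: n = (r − 1) · k + 1. With r = 10 and k = 144: n = 9 · 144 + 1 = 1296 + 1 = 1297. For n = 1296 = 9 · 144, we can put exactly 9 objects in every box, avoiding 10 in any single one — so 1297 is tight.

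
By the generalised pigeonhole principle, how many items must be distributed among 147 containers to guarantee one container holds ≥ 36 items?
n = (36 − 1)·147 + 1 = 5146

By the generalised pigeonhole principle, to guarantee some box contains ≥ r objects we need more than (r − 1) · k objects total. Threshold: n = (r − 1) · k + 1. With r = 36 and k = 147: n = 35 · 147 + 1 = 5145 + 1 = 5146. For n = 5145 = 35 · 147, we can put exactly 35 objects in every box, avoiding 36 in any single one — so 5146 is tight.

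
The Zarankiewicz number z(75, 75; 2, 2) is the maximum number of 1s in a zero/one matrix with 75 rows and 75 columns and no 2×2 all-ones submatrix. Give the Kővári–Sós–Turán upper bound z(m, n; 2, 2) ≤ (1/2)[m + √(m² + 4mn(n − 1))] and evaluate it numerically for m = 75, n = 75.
z(75, 75; 2, 2) ≤ (1/2)[75 + √(75² + 4·75·75·74)] = (1/2)[75 + √1670625] = 683.7633

Kővári–Sós–Turán: let r_1, ..., r_75 be the row sums and z = Σ r_i the total number of 1s. Each pair of columns can share at most one row with both entries 1 (else a 2×2 all-ones block appears), so Σ_i C(r_i, 2) ≤ C(75, 2) = 2775. By convexity Σ_i C(r_i, 2) ≥ 75·C(z/75, 2) = z(z − 75)/(2·75), giving z² − 75z − 75·75·74 ≤ 0 and hence z ≤ (1/2)[75 + √(5625 + 4·416250)] = (1/2)[75 + √1670625] ≈ (1/2)(75 + 1292.5266) = 683.7633.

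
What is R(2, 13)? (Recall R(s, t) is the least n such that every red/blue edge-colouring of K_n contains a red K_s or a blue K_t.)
R(2, 13) = 13

R(2, k) = k for all k ≥ 2: in a 2-colouring of K_k, either some edge is red (a red K_2) or all edges are blue (a blue K_k). And K_{12} coloured all-blue has no blue K_13, so R(2, 13) > 12. Hence R(2, 13) = 13.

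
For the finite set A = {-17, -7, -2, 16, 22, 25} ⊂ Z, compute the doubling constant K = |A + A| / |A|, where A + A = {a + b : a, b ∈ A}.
K = |A + A| / |A| = 21/6 = 7/2

Enumerate A + A = {a + b : a, b ∈ A}. With |A| = 6, there are |A|^2 = 36 ordered sum pairs; collecting distinct values, A + A = {-34, -24, -19, -14, -9, -4, -1, 5, 8, 9, 14, 15, 18, 20, 23, 32, 38, 41, 44, 47, 50}, so |A + A| = 21. Thus K = 21/6 = 7/2. For comparison, the minimum possible |A + A| over all 6-element sets is 2·6 − 1 = 11 (so min K = 11/6), attained only by arithmetic progressions.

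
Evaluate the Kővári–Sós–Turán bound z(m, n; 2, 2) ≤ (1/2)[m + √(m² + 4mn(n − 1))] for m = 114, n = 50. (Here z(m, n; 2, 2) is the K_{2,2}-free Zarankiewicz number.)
z(114, 50; 2, 2) ≤ (1/2)[114 + √(114² + 4·114·50·49)] = (1/2)[114 + √1130196] = 588.5534

Kővári–Sós–Turán: let r_1, ..., r_114 be the row sums and z = Σ r_i the total number of 1s. Each pair of columns can share at most one row with both entries 1 (else a 2×2 all-ones block appears), so Σ_i C(r_i, 2) ≤ C(50, 2) = 1225. By convexity Σ_i C(r_i, 2) ≥ 114·C(z/114, 2) = z(z − 114)/(2·114), giving z² − 114z − 114·50·49 ≤ 0 and hence z ≤ (1/2)[114 + √(12996 + 4·279300)] = (1/2)[114 + √1130196] ≈ (1/2)(114 + 1063.1068) = 588.5534.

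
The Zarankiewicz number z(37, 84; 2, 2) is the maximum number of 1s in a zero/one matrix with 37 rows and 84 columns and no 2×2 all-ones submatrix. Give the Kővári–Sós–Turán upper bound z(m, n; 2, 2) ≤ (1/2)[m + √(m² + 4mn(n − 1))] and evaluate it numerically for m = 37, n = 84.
z(37, 84; 2, 2) ≤ (1/2)[37 + √(37² + 4·37·84·83)] = (1/2)[37 + √1033225] = 526.7384

Kővári–Sós–Turán: let r_1, ..., r_37 be the row sums and z = Σ r_i the total number of 1s. Each pair of columns can share at most one row with both entries 1 (else a 2×2 all-ones block appears), so Σ_i C(r_i, 2) ≤ C(84, 2) = 3486. By convexity Σ_i C(r_i, 2) ≥ 37·C(z/37, 2) = z(z − 37)/(2·37), giving z² − 37z − 37·84·83 ≤ 0 and hence z ≤ (1/2)[37 + √(1369 + 4·257964)] = (1/2)[37 + √1033225] ≈ (1/2)(37 + 1016.4768) = 526.7384.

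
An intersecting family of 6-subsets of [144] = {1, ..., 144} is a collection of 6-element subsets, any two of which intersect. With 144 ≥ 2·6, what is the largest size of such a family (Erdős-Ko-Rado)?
max |F| = C(143, 5) = 464306843

Erdős-Ko-Rado (1961): when n ≥ 2k, max |F| = C(n−1, k−1). The bound is attained by the star {A : i ∈ A} for any fixed i ∈ [n]. Here C(144−1, 6−1) = C(143, 5) = 464306843.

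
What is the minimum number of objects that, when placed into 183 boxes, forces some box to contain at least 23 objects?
n = (23 − 1)·183 + 1 = 4027

By the generalised pigeonhole principle, to guarantee some box contains ≥ r objects we need more than (r − 1) · k objects total. Threshold: n = (r − 1) · k + 1. With r = 23 and k = 183: n = 22 · 183 + 1 = 4026 + 1 = 4027. For n = 4026 = 22 · 183, we can put exactly 22 objects in every box, avoiding 23 in any single one — so 4027 is tight.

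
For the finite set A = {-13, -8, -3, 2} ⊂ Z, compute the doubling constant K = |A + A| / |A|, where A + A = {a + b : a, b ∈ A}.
K = |A + A| / |A| = 7/4

Enumerate A + A = {a + b : a, b ∈ A}. With |A| = 4, there are |A|^2 = 16 ordered sum pairs; collecting distinct values, A + A = {-26, -21, -16, -11, -6, -1, 4}, so |A + A| = 7. Thus K = 7/4. Here |A + A| = 2|A| − 1 = 7, the minimum possible — so K = 7/4 is minimal, which holds iff A is an arithmetic progression.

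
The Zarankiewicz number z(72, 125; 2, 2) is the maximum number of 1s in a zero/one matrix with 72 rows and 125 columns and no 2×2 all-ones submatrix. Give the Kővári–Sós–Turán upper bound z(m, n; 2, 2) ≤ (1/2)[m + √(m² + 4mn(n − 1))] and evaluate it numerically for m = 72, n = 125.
z(72, 125; 2, 2) ≤ (1/2)[72 + √(72² + 4·72·125·124)] = (1/2)[72 + √4469184] = 1093.0222

Kővári–Sós–Turán: let r_1, ..., r_72 be the row sums and z = Σ r_i the total number of 1s. Each pair of columns can share at most one row with both entries 1 (else a 2×2 all-ones block appears), so Σ_i C(r_i, 2) ≤ C(125, 2) = 7750. By convexity Σ_i C(r_i, 2) ≥ 72·C(z/72, 2) = z(z − 72)/(2·72), giving z² − 72z − 72·125·124 ≤ 0 and hence z ≤ (1/2)[72 + √(5184 + 4·1116000)] = (1/2)[72 + √4469184] ≈ (1/2)(72 + 2114.0445) = 1093.0222.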